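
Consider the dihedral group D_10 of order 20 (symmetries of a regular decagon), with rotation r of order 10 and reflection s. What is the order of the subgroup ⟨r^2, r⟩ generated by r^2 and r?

|⟨r^2⟩| = 5 and |⟨r⟩| = 10, so |H| is a multiple of lcm(5, 10) = 10 and divides |G| = 20.
Closing under the operation: H = {e, r, r^2, r^3, r^4, r^5, r^6, r^7, r^8, r^9}, so |H| = 10.

10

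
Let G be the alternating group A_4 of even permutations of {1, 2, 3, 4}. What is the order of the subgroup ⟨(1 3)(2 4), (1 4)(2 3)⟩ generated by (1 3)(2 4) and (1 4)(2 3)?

4

|⟨(1 3)(2 4)⟩| = 2 and |⟨(1 4)(2 3)⟩| = 2, so |H| is a multiple of lcm(2, 2) = 2 and divides |G| = 12.
Closing under the operation: H = {e, (1 2)(3 4), (1 3)(2 4), (1 4)(2 3)}, so |H| = 4.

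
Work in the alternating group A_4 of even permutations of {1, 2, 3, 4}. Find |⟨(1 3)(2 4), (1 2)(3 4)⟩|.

|⟨(1 3)(2 4)⟩| = 2 and |⟨(1 2)(3 4)⟩| = 2, so |H| is a multiple of lcm(2, 2) = 2 and divides |G| = 12.
Closing under the operation: H = {e, (1 2)(3 4), (1 3)(2 4), (1 4)(2 3)}, so |H| = 4.

4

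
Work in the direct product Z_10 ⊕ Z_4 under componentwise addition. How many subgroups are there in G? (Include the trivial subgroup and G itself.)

|G| = 40, so by Lagrange every subgroup order divides 40. Divisors: 1, 2, 4, 5, 8, 10, 20, 40.
Subgroups by order — order 1: 1; order 2: 3; order 4: 3; order 5: 1; order 8: 1; order 10: 3; order 20: 3; order 40: 1.
Total: 1 + 3 + 3 + 1 + 1 + 3 + 3 + 1 = 16.

16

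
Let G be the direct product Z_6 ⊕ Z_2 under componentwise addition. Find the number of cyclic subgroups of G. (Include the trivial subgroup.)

8

Each element a generates a cyclic subgroup ⟨a⟩; distinct elements may generate the same one (a cyclic group of order d has φ(d) generators).
Cyclic subgroups by order — order 1: 1; order 2: 3; order 3: 1; order 6: 3.
Total: 8.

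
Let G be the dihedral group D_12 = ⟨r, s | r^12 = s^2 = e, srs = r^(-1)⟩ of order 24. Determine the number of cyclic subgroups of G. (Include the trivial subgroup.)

18

A cyclic subgroup of order d is generated by each of its φ(d) elements of order d, so the cyclic subgroups of order d number (#elements of order d)/φ(d).
Cyclic subgroups by order — order 1: 1; order 2: 13; order 3: 1; order 4: 1; order 6: 1; order 12: 1.
Total: 18.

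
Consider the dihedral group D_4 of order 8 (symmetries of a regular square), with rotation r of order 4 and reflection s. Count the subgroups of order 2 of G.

|G| = 8 and 2 | 8, so subgroups of order 2 are possible by Lagrange.
The subgroups of order 2 are: {e, r^2}; {e, r^2s}; {e, r^3s}; {e, rs}; … (5 in all).
So G has 5 subgroups of order 2.

5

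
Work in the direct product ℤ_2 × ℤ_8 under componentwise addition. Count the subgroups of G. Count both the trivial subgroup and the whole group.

11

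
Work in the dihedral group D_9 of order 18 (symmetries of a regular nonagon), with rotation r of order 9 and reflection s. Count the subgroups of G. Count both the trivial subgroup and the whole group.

16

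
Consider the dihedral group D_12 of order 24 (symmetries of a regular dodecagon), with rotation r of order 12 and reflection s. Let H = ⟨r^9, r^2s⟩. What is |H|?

8

|⟨r^9⟩| = 4 and |⟨r^2s⟩| = 2, so |H| is a multiple of lcm(4, 2) = 4 and divides |G| = 24.
Closing under the operation: H = {e, r^3, r^6, r^9, r^2s, r^5s, r^8s, r^11s}, so |H| = 8.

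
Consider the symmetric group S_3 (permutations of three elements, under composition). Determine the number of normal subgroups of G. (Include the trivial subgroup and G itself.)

G has 6 subgroups. Checking conjugation-invariance by order — order 1: 1/1 normal; order 2: 0/3 normal; order 3: 1/1 normal; order 6: 1/1 normal.
Total normal subgroups: 3.

3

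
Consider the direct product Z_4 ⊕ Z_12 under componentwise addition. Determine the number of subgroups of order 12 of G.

7

|G| = 48 and 12 | 48, so subgroups of order 12 are possible by Lagrange.
The subgroups of order 12 are: {(0,0), (0,1), (0,2), (0,3), (0,4), (0,5), (0,6), (0,7), (0,8), (0,9), (0,10), (0,11)}; {(0,0), (0,2), (0,4), (0,6), (0,8), (0,10), (2,0), (2,2), (2,4), (2,6), (2,8), (2,10)}; {(0,0), (0,2), (0,4), (0,6), (0,8), (0,10), (2,1), (2,3), (2,5), (2,7), (2,9), (2,11)}; {(0,0), (0,4), (0,8), (1,0), (1,4), (1,8), (2,0), (2,4), (2,8), (3,0), (3,4), (3,8)}; … (7 in all).
So G has 7 subgroups of order 12.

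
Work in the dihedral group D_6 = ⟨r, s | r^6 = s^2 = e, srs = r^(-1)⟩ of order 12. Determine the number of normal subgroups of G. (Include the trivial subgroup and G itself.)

7

G has 16 subgroups. Checking conjugation-invariance by order — order 1: 1/1 normal; order 2: 1/7 normal; order 3: 1/1 normal; order 4: 0/3 normal; order 6: 3/3 normal; order 12: 1/1 normal.
Total normal subgroups: 7.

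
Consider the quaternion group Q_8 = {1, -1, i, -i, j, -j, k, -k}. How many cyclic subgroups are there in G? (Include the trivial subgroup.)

Group the elements of G by the cyclic subgroup they generate; each cyclic subgroup of order d accounts for φ(d) elements.
Cyclic subgroups by order — order 1: 1; order 2: 1; order 4: 3.
Total: 5.

5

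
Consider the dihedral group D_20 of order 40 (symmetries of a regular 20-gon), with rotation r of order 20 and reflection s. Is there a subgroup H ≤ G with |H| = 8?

Yes

8 | 40. A subgroup of order 8 is {e, r^5, r^10, r^15, s, r^5s, r^10s, r^15s}.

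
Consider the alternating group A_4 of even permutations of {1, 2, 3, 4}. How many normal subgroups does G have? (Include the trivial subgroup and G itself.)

G has 10 subgroups. Checking conjugation-invariance by order — order 1: 1/1 normal; order 2: 0/3 normal; order 3: 0/4 normal; order 4: 1/1 normal; order 12: 1/1 normal.
Total normal subgroups: 3.

3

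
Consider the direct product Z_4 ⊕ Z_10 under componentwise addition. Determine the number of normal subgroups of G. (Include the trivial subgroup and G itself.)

16

G is abelian, so every subgroup is normal.
G has 16 subgroups in total, hence 16 normal subgroups.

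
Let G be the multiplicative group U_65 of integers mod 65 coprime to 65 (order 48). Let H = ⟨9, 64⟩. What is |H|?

12

|⟨9⟩| = 6 and |⟨64⟩| = 2, so |H| is a multiple of lcm(6, 2) = 6 and divides |G| = 48.
Closing under the operation: H = {1, 4, 9, 14, 16, 29, 36, 49, 51, 56, 61, 64}, so |H| = 12.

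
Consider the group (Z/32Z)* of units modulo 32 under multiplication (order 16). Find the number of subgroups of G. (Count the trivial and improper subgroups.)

|G| = 16, so by Lagrange every subgroup order divides 16. Divisors: 1, 2, 4, 8, 16.
Subgroups by order — order 1: 1; order 2: 3; order 4: 3; order 8: 3; order 16: 1.
Total: 1 + 3 + 3 + 3 + 1 = 11.

11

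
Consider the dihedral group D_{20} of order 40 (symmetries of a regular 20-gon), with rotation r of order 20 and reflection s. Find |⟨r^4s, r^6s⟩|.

|⟨r^4s⟩| = 2 and |⟨r^6s⟩| = 2, so |H| is a multiple of lcm(2, 2) = 2 and divides |G| = 40.
Closing under the operation: H = {e, r^2, r^4, r^6, r^8, r^10, r^12, r^14, r^16, r^18, s, r^2s, r^4s, r^6s, r^8s, r^10s, r^12s, r^14s, r^16s, r^18s}, so |H| = 20.

20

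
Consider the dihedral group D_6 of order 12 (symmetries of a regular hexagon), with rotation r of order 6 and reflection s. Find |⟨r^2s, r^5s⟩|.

|⟨r^2s⟩| = 2 and |⟨r^5s⟩| = 2, so |H| is a multiple of lcm(2, 2) = 2 and divides |G| = 12.
Closing under the operation: H = {e, r^3, r^2s, r^5s}, so |H| = 4.

4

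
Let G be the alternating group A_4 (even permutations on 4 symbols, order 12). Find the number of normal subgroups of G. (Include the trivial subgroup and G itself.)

3

G has 10 subgroups. Checking conjugation-invariance by order — order 1: 1/1 normal; order 2: 0/3 normal; order 3: 0/4 normal; order 4: 1/1 normal; order 12: 1/1 normal.
Total normal subgroups: 3.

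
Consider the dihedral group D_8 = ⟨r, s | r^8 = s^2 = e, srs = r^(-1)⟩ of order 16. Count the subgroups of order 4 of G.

|G| = 16 and 4 | 16, so subgroups of order 4 are possible by Lagrange.
The subgroups of order 4 are: {e, r^2, r^4, r^6}; {e, r^4, r^2s, r^6s}; {e, r^4, r^3s, r^7s}; {e, r^4, s, r^4s}; … (5 in all).
So G has 5 subgroups of order 4.

5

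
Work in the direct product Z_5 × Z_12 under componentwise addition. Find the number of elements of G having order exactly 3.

2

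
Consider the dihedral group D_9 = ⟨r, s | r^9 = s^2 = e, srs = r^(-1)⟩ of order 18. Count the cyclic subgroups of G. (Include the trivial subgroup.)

12

Each element a generates a cyclic subgroup ⟨a⟩; distinct elements may generate the same one (a cyclic group of order d has φ(d) generators).
Cyclic subgroups by order — order 1: 1; order 2: 9; order 3: 1; order 9: 1.
Total: 12.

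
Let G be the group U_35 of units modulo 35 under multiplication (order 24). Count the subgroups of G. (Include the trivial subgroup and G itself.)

|G| = 24, so by Lagrange every subgroup order divides 24. Divisors: 1, 2, 3, 4, 6, 8, 12, 24.
Subgroups by order — order 1: 1; order 2: 3; order 3: 1; order 4: 3; order 6: 3; order 8: 1; order 12: 3; order 24: 1.
Total: 1 + 3 + 1 + 3 + 3 + 1 + 3 + 1 = 16.

16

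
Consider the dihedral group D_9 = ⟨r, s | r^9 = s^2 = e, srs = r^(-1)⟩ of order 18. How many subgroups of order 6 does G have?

|G| = 18 and 6 | 18, so subgroups of order 6 are possible by Lagrange.
The subgroups of order 6 are: {e, r^3, r^6, r^2s, r^5s, r^8s}; {e, r^3, r^6, s, r^3s, r^6s}; {e, r^3, r^6, rs, r^4s, r^7s}.
So G has 3 subgroups of order 6.

3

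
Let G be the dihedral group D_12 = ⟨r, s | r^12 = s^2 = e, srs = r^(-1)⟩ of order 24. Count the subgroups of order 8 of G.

3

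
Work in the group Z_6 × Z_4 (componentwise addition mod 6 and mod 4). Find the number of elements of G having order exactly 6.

6

An element (a,b) has order lcm(ord(a), ord(b)); count pairs with lcm equal to 6.
Enumerating gives 6 such elements.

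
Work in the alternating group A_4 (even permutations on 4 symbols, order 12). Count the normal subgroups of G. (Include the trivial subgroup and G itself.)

3

G has 10 subgroups. Checking conjugation-invariance by order — order 1: 1/1 normal; order 2: 0/3 normal; order 3: 0/4 normal; order 4: 1/1 normal; order 12: 1/1 normal.
Total normal subgroups: 3.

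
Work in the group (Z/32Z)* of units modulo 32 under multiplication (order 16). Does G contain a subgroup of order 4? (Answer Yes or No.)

Yes

4 | 16. A subgroup of order 4 is {1, 15, 17, 31}.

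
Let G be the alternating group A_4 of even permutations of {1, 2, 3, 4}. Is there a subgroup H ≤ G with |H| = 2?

Yes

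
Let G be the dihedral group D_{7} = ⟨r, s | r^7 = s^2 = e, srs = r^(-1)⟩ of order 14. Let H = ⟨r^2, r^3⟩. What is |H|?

|⟨r^2⟩| = 7 and |⟨r^3⟩| = 7, so |H| is a multiple of lcm(7, 7) = 7 and divides |G| = 14.
Closing under the operation: H = {e, r, r^2, r^3, r^4, r^5, r^6}, so |H| = 7.

7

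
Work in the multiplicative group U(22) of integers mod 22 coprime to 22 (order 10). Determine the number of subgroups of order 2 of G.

|G| = 10 and 2 | 10, so subgroups of order 2 are possible by Lagrange.
The subgroups of order 2 are: {1, 21}.
So G has 1 subgroup of order 2.

1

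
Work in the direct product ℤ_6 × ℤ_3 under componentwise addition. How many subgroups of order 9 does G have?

|G| = 18 and 9 | 18, so subgroups of order 9 are possible by Lagrange.
The subgroups of order 9 are: {(0,0), (0,1), (0,2), (2,0), (2,1), (2,2), (4,0), (4,1), (4,2)}.
So G has 1 subgroup of order 9.

1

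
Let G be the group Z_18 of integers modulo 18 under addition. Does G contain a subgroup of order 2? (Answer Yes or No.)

2 | 18. A subgroup of order 2 is {0, 9}.

Yes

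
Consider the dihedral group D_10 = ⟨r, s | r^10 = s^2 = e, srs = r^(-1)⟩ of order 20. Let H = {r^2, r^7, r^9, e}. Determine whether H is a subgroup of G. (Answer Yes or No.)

No

r^9 ∈ H but its inverse r ∉ H, so H is not a subgroup.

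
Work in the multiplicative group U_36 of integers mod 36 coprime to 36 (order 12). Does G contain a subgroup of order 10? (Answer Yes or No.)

No

10 does not divide |G| = 12, so by Lagrange no subgroup of order 10 exists.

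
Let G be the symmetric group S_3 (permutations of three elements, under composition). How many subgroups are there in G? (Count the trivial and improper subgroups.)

|G| = 6, so by Lagrange every subgroup order divides 6. Divisors: 1, 2, 3, 6.
Subgroups by order — order 1: 1; order 2: 3; order 3: 1; order 6: 1.
Total: 1 + 3 + 1 + 1 = 6.

6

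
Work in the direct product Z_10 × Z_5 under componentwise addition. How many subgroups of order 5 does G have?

|G| = 50 and 5 | 50, so subgroups of order 5 are possible by Lagrange.
The subgroups of order 5 are: {(0,0), (0,1), (0,2), (0,3), (0,4)}; {(0,0), (2,0), (4,0), (6,0), (8,0)}; {(0,0), (2,1), (4,2), (6,3), (8,4)}; {(0,0), (2,2), (4,4), (6,1), (8,3)}; … (6 in all).
So G has 6 subgroups of order 5.

6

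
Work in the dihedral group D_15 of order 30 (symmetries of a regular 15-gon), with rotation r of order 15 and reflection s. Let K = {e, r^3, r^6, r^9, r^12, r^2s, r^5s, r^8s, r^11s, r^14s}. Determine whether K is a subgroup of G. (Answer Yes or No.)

Yes

|K| = 10 divides |G| = 30, consistent with Lagrange.
K contains the identity, every element's inverse is in K, and K is closed under ·: it is a subgroup.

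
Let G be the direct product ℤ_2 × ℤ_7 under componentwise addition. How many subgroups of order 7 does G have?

1

|G| = 14 and 7 | 14, so subgroups of order 7 are possible by Lagrange.
The subgroups of order 7 are: {(0,0), (0,1), (0,2), (0,3), (0,4), (0,5), (0,6)}.
So G has 1 subgroup of order 7.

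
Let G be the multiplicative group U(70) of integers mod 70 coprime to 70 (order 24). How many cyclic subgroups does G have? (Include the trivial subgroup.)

A cyclic subgroup of order d is generated by each of its φ(d) elements of order d, so the cyclic subgroups of order d number (#elements of order d)/φ(d).
Cyclic subgroups by order — order 1: 1; order 2: 3; order 3: 1; order 4: 2; order 6: 3; order 12: 2.
Total: 12.

12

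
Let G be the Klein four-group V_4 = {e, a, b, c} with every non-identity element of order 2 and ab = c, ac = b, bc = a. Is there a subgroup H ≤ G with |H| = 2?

Yes

2 | 4. A subgroup of order 2 is {e, a}.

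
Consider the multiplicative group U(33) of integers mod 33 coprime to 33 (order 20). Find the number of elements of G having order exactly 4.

No element of G has order 4 (even though 4 | 20).

0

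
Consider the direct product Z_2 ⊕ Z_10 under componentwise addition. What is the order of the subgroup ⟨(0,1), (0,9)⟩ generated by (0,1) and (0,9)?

10

|⟨(0,1)⟩| = 10 and |⟨(0,9)⟩| = 10, so |H| is a multiple of lcm(10, 10) = 10 and divides |G| = 20.
Closing under the operation: H = {(0,0), (0,1), (0,2), (0,3), (0,4), (0,5), (0,6), (0,7), (0,8), (0,9)}, so |H| = 10.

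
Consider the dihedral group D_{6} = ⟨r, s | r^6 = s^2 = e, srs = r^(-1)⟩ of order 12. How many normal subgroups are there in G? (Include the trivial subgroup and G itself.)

7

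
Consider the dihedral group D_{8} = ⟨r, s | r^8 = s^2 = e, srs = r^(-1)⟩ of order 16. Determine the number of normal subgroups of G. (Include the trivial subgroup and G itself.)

7

G has 19 subgroups. Checking conjugation-invariance by order — order 1: 1/1 normal; order 2: 1/9 normal; order 4: 1/5 normal; order 8: 3/3 normal; order 16: 1/1 normal.
Total normal subgroups: 7.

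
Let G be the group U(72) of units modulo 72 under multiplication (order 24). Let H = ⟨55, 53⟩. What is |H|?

4

|⟨55⟩| = 2 and |⟨53⟩| = 2, so |H| is a multiple of lcm(2, 2) = 2 and divides |G| = 24.
Closing under the operation: H = {1, 35, 53, 55}, so |H| = 4.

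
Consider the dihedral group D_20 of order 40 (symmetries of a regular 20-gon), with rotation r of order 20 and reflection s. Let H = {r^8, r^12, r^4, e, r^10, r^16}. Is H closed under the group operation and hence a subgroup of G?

No

|H| = 6 does not divide |G| = 40, so by Lagrange H is not a subgroup.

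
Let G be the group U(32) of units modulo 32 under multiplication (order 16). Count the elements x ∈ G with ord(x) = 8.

8

The elements of order 8 are: 3, 5, 11, 13, 19, 21, 27, 29.
That's 8.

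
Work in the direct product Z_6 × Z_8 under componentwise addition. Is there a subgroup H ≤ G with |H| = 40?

40 does not divide |G| = 48, so by Lagrange no subgroup of order 40 exists.

No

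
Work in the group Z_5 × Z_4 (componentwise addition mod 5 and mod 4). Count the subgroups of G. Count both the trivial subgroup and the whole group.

6

|G| = 20, so by Lagrange every subgroup order divides 20. Divisors: 1, 2, 4, 5, 10, 20.
Subgroups by order — order 1: 1; order 2: 1; order 4: 1; order 5: 1; order 10: 1; order 20: 1.
Total: 1 + 1 + 1 + 1 + 1 + 1 = 6.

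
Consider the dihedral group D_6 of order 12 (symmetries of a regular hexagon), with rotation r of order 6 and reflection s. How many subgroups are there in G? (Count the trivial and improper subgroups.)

|G| = 12, so by Lagrange every subgroup order divides 12. Divisors: 1, 2, 3, 4, 6, 12.
Subgroups by order — order 1: 1; order 2: 7; order 3: 1; order 4: 3; order 6: 3; order 12: 1.
Total: 1 + 7 + 1 + 3 + 3 + 1 = 16.

16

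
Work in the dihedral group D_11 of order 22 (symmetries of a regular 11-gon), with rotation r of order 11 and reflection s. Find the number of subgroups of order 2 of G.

11

|G| = 22 and 2 | 22, so subgroups of order 2 are possible by Lagrange.
The subgroups of order 2 are: {e, r^10s}; {e, r^2s}; {e, r^3s}; {e, r^4s}; … (11 in all).
So G has 11 subgroups of order 2.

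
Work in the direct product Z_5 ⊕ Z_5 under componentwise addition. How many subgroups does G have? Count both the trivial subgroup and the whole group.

|G| = 25, so by Lagrange every subgroup order divides 25. Divisors: 1, 5, 25.
Subgroups by order — order 1: 1; order 5: 6; order 25: 1.
Total: 1 + 6 + 1 = 8.

8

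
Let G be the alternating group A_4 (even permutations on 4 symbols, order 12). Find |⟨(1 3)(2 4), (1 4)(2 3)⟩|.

|⟨(1 3)(2 4)⟩| = 2 and |⟨(1 4)(2 3)⟩| = 2, so |H| is a multiple of lcm(2, 2) = 2 and divides |G| = 12.
Closing under the operation: H = {e, (1 2)(3 4), (1 3)(2 4), (1 4)(2 3)}, so |H| = 4.

4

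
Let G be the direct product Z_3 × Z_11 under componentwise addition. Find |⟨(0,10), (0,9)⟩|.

11

|⟨(0,10)⟩| = 11 and |⟨(0,9)⟩| = 11, so |H| is a multiple of lcm(11, 11) = 11 and divides |G| = 33.
Closing under the operation: H = {(0,0), (0,1), (0,2), (0,3), (0,4), (0,5), (0,6), (0,7), (0,8), (0,9), (0,10)}, so |H| = 11.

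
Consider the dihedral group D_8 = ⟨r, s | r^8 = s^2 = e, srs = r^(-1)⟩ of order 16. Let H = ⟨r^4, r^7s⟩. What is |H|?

|⟨r^4⟩| = 2 and |⟨r^7s⟩| = 2, so |H| is a multiple of lcm(2, 2) = 2 and divides |G| = 16.
Closing under the operation: H = {e, r^4, r^3s, r^7s}, so |H| = 4.

4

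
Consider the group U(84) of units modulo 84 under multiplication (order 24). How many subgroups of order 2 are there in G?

7

|G| = 24 and 2 | 24, so subgroups of order 2 are possible by Lagrange.
The subgroups of order 2 are: {1, 13}; {1, 29}; {1, 41}; {1, 43}; … (7 in all).
So G has 7 subgroups of order 2.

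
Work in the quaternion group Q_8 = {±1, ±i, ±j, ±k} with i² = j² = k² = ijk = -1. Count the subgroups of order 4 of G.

3

|G| = 8 and 4 | 8, so subgroups of order 4 are possible by Lagrange.
The subgroups of order 4 are: {1, -1, i, -i}; {1, -1, j, -j}; {1, -1, k, -k}.
So G has 3 subgroups of order 4.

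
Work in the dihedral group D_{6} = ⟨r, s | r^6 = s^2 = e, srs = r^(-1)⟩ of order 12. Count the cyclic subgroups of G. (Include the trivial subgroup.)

Each element a generates a cyclic subgroup ⟨a⟩; distinct elements may generate the same one (a cyclic group of order d has φ(d) generators).
Cyclic subgroups by order — order 1: 1; order 2: 7; order 3: 1; order 6: 1.
Total: 10.

10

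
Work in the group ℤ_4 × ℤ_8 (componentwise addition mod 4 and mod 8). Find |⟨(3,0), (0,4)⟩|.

|⟨(3,0)⟩| = 4 and |⟨(0,4)⟩| = 2, so |H| is a multiple of lcm(4, 2) = 4 and divides |G| = 32.
Closing under the operation: H = {(0,0), (0,4), (1,0), (1,4), (2,0), (2,4), (3,0), (3,4)}, so |H| = 8.

8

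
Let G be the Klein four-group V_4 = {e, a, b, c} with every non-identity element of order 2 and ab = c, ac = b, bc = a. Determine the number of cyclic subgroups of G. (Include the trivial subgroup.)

4

A cyclic subgroup of order d is generated by each of its φ(d) elements of order d, so the cyclic subgroups of order d number (#elements of order d)/φ(d).
Cyclic subgroups by order — order 1: 1; order 2: 3.
Total: 4.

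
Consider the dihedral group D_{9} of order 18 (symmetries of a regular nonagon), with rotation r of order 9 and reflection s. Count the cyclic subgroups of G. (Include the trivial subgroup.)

Group the elements of G by the cyclic subgroup they generate; each cyclic subgroup of order d accounts for φ(d) elements.
Cyclic subgroups by order — order 1: 1; order 2: 9; order 3: 1; order 9: 1.
Total: 12.

12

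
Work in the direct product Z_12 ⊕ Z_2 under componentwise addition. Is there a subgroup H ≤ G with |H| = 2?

Yes

2 | 24. A subgroup of order 2 is {(0,0), (0,1)}.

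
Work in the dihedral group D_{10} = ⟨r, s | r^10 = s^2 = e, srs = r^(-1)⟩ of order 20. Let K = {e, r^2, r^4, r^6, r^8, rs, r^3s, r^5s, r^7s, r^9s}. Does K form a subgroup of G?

Yes

|K| = 10 divides |G| = 20, consistent with Lagrange.
K contains the identity, every element's inverse is in K, and K is closed under ·: it is a subgroup.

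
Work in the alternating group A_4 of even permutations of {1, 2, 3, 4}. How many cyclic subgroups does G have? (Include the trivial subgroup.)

8

Group the elements of G by the cyclic subgroup they generate; each cyclic subgroup of order d accounts for φ(d) elements.
Cyclic subgroups by order — order 1: 1; order 2: 3; order 3: 4.
Total: 8.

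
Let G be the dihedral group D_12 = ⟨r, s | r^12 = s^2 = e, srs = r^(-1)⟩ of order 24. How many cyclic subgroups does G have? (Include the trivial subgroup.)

18

A cyclic subgroup of order d is generated by each of its φ(d) elements of order d, so the cyclic subgroups of order d number (#elements of order d)/φ(d).
Cyclic subgroups by order — order 1: 1; order 2: 13; order 3: 1; order 4: 1; order 6: 1; order 12: 1.
Total: 18.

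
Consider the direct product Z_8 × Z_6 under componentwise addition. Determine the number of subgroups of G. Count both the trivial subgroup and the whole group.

|G| = 48, so by Lagrange every subgroup order divides 48. Divisors: 1, 2, 3, 4, 6, 8, 12, 16, 24, 48.
Subgroups by order — order 1: 1; order 2: 3; order 3: 1; order 4: 3; order 6: 3; order 8: 3; order 12: 3; order 16: 1; order 24: 3; order 48: 1.
Total: 1 + 3 + 1 + 3 + 3 + 3 + 3 + 1 + 3 + 1 = 22.

22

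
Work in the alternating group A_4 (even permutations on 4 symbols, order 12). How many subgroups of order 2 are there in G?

|G| = 12 and 2 | 12, so subgroups of order 2 are possible by Lagrange.
The subgroups of order 2 are: {e, (1 2)(3 4)}; {e, (1 3)(2 4)}; {e, (1 4)(2 3)}.
So G has 3 subgroups of order 2.

3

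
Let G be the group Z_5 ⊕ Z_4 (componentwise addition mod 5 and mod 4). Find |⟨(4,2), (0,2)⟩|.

|⟨(4,2)⟩| = 10 and |⟨(0,2)⟩| = 2, so |H| is a multiple of lcm(10, 2) = 10 and divides |G| = 20.
Closing under the operation: H = {(0,0), (0,2), (1,0), (1,2), (2,0), (2,2), (3,0), (3,2), (4,0), (4,2)}, so |H| = 10.

10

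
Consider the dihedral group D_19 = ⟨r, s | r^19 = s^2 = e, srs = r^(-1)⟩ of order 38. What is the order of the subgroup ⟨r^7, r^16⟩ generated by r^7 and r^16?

19

|⟨r^7⟩| = 19 and |⟨r^16⟩| = 19, so |H| is a multiple of lcm(19, 19) = 19 and divides |G| = 38.
Closing under the operation: H = {e, r, r^2, r^3, r^4, r^5, r^6, r^7, r^8, r^9, r^10, r^11, r^12, r^13, r^14, r^15, r^16, r^17, r^18}, so |H| = 19.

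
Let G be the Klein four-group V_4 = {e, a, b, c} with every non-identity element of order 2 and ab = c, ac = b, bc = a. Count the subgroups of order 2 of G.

|G| = 4 and 2 | 4, so subgroups of order 2 are possible by Lagrange.
The subgroups of order 2 are: {e, a}; {e, b}; {e, c}.
So G has 3 subgroups of order 2.

3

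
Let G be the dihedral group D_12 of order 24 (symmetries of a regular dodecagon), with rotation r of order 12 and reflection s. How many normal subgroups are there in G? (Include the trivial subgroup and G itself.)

9

G has 34 subgroups. Checking conjugation-invariance by order — order 1: 1/1 normal; order 2: 1/13 normal; order 3: 1/1 normal; order 4: 1/7 normal; order 6: 1/5 normal; order 8: 0/3 normal; order 12: 3/3 normal; order 24: 1/1 normal.
Total normal subgroups: 9.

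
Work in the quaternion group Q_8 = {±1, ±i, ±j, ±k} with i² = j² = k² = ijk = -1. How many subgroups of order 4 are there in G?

3

|G| = 8 and 4 | 8, so subgroups of order 4 are possible by Lagrange.
The subgroups of order 4 are: {1, -1, i, -i}; {1, -1, j, -j}; {1, -1, k, -k}.
So G has 3 subgroups of order 4.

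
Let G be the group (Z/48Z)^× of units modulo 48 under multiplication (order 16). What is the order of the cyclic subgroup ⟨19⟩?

4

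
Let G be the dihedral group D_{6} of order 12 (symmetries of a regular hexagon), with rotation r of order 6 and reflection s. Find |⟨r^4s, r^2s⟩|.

|⟨r^4s⟩| = 2 and |⟨r^2s⟩| = 2, so |H| is a multiple of lcm(2, 2) = 2 and divides |G| = 12.
Closing under the operation: H = {e, r^2, r^4, s, r^2s, r^4s}, so |H| = 6.

6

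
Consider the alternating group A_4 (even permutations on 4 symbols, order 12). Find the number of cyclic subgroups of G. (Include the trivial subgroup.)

8

Group the elements of G by the cyclic subgroup they generate; each cyclic subgroup of order d accounts for φ(d) elements.
Cyclic subgroups by order — order 1: 1; order 2: 3; order 3: 4.
Total: 8.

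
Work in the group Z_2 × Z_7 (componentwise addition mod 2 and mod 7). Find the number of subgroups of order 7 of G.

|G| = 14 and 7 | 14, so subgroups of order 7 are possible by Lagrange.
The subgroups of order 7 are: {(0,0), (0,1), (0,2), (0,3), (0,4), (0,5), (0,6)}.
So G has 1 subgroup of order 7.

1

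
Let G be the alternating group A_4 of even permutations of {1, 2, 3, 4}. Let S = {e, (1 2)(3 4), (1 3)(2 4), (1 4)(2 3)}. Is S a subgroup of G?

Yes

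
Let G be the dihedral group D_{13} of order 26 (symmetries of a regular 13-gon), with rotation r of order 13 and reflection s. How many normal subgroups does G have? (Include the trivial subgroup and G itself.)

3

G has 16 subgroups. Checking conjugation-invariance by order — order 1: 1/1 normal; order 2: 0/13 normal; order 13: 1/1 normal; order 26: 1/1 normal.
Total normal subgroups: 3.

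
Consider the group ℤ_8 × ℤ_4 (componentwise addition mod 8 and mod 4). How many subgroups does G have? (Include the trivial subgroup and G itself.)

|G| = 32, so by Lagrange every subgroup order divides 32. Divisors: 1, 2, 4, 8, 16, 32.
Subgroups by order — order 1: 1; order 2: 3; order 4: 7; order 8: 7; order 16: 3; order 32: 1.
Total: 1 + 3 + 7 + 7 + 3 + 1 = 22.

22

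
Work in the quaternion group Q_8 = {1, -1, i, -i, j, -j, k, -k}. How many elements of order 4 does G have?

The elements of order 4 are: i, -i, j, -j, k, -k.
That's 6.

6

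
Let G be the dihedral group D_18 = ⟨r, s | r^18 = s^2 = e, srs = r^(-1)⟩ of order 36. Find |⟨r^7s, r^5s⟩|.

18

|⟨r^7s⟩| = 2 and |⟨r^5s⟩| = 2, so |H| is a multiple of lcm(2, 2) = 2 and divides |G| = 36.
Closing under the operation: H = {e, r^2, r^4, r^6, r^8, r^10, r^12, r^14, r^16, rs, r^3s, r^5s, r^7s, r^9s, r^11s, r^13s, r^15s, r^17s}, so |H| = 18.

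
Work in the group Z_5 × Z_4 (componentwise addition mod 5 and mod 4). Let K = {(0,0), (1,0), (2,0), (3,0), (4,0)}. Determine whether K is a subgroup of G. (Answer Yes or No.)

|K| = 5 divides |G| = 20, consistent with Lagrange.
K contains the identity, every element's inverse is in K, and K is closed under +: it is a subgroup.
In fact K = ⟨(4,0)⟩.

Yes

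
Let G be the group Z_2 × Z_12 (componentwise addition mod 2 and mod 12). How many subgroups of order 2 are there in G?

|G| = 24 and 2 | 24, so subgroups of order 2 are possible by Lagrange.
The subgroups of order 2 are: {(0,0), (0,6)}; {(0,0), (1,0)}; {(0,0), (1,6)}.
So G has 3 subgroups of order 2.

3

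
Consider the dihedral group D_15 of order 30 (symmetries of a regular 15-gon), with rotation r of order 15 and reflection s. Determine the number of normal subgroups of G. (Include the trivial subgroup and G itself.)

G has 28 subgroups. Checking conjugation-invariance by order — order 1: 1/1 normal; order 2: 0/15 normal; order 3: 1/1 normal; order 5: 1/1 normal; order 6: 0/5 normal; order 10: 0/3 normal; order 15: 1/1 normal; order 30: 1/1 normal.
Total normal subgroups: 5.

5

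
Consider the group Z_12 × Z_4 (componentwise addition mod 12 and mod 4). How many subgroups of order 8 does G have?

|G| = 48 and 8 | 48, so subgroups of order 8 are possible by Lagrange.
The subgroups of order 8 are: {(0,0), (0,1), (0,2), (0,3), (6,0), (6,1), (6,2), (6,3)}; {(0,0), (0,2), (3,0), (3,2), (6,0), (6,2), (9,0), (9,2)}; {(0,0), (0,2), (3,1), (3,3), (6,0), (6,2), (9,1), (9,3)}.
So G has 3 subgroups of order 8.

3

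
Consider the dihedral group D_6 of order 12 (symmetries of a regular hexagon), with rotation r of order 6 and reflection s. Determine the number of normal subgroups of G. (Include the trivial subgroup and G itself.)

G has 16 subgroups. Checking conjugation-invariance by order — order 1: 1/1 normal; order 2: 1/7 normal; order 3: 1/1 normal; order 4: 0/3 normal; order 6: 3/3 normal; order 12: 1/1 normal.
Total normal subgroups: 7.

7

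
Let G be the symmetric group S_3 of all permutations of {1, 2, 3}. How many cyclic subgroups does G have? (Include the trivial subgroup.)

5

Group the elements of G by the cyclic subgroup they generate; each cyclic subgroup of order d accounts for φ(d) elements.
Cyclic subgroups by order — order 1: 1; order 2: 3; order 3: 1.
Total: 5.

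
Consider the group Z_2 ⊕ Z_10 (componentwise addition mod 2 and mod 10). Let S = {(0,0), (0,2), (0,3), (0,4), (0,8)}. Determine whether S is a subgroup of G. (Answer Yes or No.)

(0,4) ∈ S but its inverse (0,6) ∉ S, so S is not a subgroup.

No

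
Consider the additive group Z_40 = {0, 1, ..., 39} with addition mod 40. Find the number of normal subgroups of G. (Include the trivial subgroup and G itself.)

G is abelian, so every subgroup is normal.
G has 8 subgroups in total, hence 8 normal subgroups.

8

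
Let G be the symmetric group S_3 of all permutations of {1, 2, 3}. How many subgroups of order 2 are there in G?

3

|G| = 6 and 2 | 6, so subgroups of order 2 are possible by Lagrange.
The subgroups of order 2 are: {e, (1 2)}; {e, (1 3)}; {e, (2 3)}.
So G has 3 subgroups of order 2.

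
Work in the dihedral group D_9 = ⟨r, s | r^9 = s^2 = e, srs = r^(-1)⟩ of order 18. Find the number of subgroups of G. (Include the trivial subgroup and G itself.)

16

|G| = 18, so by Lagrange every subgroup order divides 18. Divisors: 1, 2, 3, 6, 9, 18.
Subgroups by order — order 1: 1; order 2: 9; order 3: 1; order 6: 3; order 9: 1; order 18: 1.
Total: 1 + 9 + 1 + 3 + 1 + 1 = 16.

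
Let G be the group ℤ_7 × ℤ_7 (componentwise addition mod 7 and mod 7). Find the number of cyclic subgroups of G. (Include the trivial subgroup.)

Each element a generates a cyclic subgroup ⟨a⟩; distinct elements may generate the same one (a cyclic group of order d has φ(d) generators).
Cyclic subgroups by order — order 1: 1; order 7: 8.
Total: 9.

9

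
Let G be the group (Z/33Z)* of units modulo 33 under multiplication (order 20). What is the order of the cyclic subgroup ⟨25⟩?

5

Compute successive powers of 25 mod 33: 25, 31, 16, 4, 1; 25^5 ≡ 1 (mod 33).
So |⟨25⟩| = 5.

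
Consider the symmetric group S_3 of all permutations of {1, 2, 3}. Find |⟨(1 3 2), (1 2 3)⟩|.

3

|⟨(1 3 2)⟩| = 3 and |⟨(1 2 3)⟩| = 3, so |H| is a multiple of lcm(3, 3) = 3 and divides |G| = 6.
Closing under the operation: H = {e, (1 2 3), (1 3 2)}, so |H| = 3.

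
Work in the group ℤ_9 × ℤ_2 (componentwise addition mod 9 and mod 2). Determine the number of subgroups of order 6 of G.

|G| = 18 and 6 | 18, so subgroups of order 6 are possible by Lagrange.
The subgroups of order 6 are: {(0,0), (0,1), (3,0), (3,1), (6,0), (6,1)}.
So G has 1 subgroup of order 6.

1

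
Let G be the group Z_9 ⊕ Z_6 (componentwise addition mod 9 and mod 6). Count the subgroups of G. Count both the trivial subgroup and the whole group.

20

|G| = 54, so by Lagrange every subgroup order divides 54. Divisors: 1, 2, 3, 6, 9, 18, 27, 54.
Subgroups by order — order 1: 1; order 2: 1; order 3: 4; order 6: 4; order 9: 4; order 18: 4; order 27: 1; order 54: 1.
Total: 1 + 1 + 4 + 4 + 4 + 4 + 1 + 1 = 20.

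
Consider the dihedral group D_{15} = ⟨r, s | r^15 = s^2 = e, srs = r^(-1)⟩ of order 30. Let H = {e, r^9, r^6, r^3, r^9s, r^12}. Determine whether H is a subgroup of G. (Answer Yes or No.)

Closure fails: r^9 · r^9s = r^3s ∉ H. So H is not a subgroup.

No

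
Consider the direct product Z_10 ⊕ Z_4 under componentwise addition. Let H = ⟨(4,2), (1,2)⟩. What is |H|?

20

|⟨(4,2)⟩| = 10 and |⟨(1,2)⟩| = 10, so |H| is a multiple of lcm(10, 10) = 10 and divides |G| = 40.
Closing under the operation: H = {(0,0), (0,2), (1,0), (1,2), (2,0), (2,2), (3,0), (3,2), (4,0), (4,2), (5,0), (5,2), (6,0), (6,2), (7,0), (7,2), (8,0), (8,2), (9,0), (9,2)}, so |H| = 20.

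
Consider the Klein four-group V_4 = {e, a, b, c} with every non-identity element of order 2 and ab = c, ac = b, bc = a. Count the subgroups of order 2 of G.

|G| = 4 and 2 | 4, so subgroups of order 2 are possible by Lagrange.
The subgroups of order 2 are: {e, a}; {e, b}; {e, c}.
So G has 3 subgroups of order 2.

3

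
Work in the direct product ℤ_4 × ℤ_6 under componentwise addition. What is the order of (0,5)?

6

The order of (0,5) in Z_4 × Z_6 is lcm(ord(0) in Z_4, ord(5) in Z_6).
ord(0) = 1 and ord(5) = 6, so |⟨(0,5)⟩| = lcm(1, 6) = 6.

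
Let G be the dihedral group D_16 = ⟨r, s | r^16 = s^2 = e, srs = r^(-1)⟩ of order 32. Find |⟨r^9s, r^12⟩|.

8

|⟨r^9s⟩| = 2 and |⟨r^12⟩| = 4, so |H| is a multiple of lcm(2, 4) = 4 and divides |G| = 32.
Closing under the operation: H = {e, r^4, r^8, r^12, rs, r^5s, r^9s, r^13s}, so |H| = 8.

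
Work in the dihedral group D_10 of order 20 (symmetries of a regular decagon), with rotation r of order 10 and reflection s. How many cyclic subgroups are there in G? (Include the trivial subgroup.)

A cyclic subgroup of order d is generated by each of its φ(d) elements of order d, so the cyclic subgroups of order d number (#elements of order d)/φ(d).
Cyclic subgroups by order — order 1: 1; order 2: 11; order 5: 1; order 10: 1.
Total: 14.

14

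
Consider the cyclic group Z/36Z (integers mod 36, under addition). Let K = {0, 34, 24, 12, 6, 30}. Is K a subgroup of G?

No

34 ∈ K but its inverse 2 ∉ K, so K is not a subgroup.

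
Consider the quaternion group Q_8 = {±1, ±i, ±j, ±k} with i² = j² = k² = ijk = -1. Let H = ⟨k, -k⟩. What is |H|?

|⟨k⟩| = 4 and |⟨-k⟩| = 4, so |H| is a multiple of lcm(4, 4) = 4 and divides |G| = 8.
Closing under the operation: H = {1, -1, k, -k}, so |H| = 4.

4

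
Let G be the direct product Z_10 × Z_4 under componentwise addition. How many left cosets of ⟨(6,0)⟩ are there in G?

8

|⟨(6,0)⟩| = 5 and |G| = 40.
By Lagrange, [G : H] = |G|/|H| = 40/5 = 8.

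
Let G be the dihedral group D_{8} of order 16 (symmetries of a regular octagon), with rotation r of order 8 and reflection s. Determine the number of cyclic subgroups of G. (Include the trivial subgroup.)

A cyclic subgroup of order d is generated by each of its φ(d) elements of order d, so the cyclic subgroups of order d number (#elements of order d)/φ(d).
Cyclic subgroups by order — order 1: 1; order 2: 9; order 4: 1; order 8: 1.
Total: 12.

12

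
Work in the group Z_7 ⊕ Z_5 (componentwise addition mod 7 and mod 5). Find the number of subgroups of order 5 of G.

1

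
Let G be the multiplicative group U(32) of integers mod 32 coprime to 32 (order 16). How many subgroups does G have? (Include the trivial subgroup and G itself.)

|G| = 16, so by Lagrange every subgroup order divides 16. Divisors: 1, 2, 4, 8, 16.
Subgroups by order — order 1: 1; order 2: 3; order 4: 3; order 8: 3; order 16: 1.
Total: 1 + 3 + 3 + 3 + 1 = 11.

11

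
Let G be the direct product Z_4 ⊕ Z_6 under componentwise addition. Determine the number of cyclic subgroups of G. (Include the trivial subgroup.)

12

Group the elements of G by the cyclic subgroup they generate; each cyclic subgroup of order d accounts for φ(d) elements.
Cyclic subgroups by order — order 1: 1; order 2: 3; order 3: 1; order 4: 2; order 6: 3; order 12: 2.
Total: 12.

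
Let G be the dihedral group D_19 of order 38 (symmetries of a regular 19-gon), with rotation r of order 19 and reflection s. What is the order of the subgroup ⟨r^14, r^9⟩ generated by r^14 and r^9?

19

|⟨r^14⟩| = 19 and |⟨r^9⟩| = 19, so |H| is a multiple of lcm(19, 19) = 19 and divides |G| = 38.
Closing under the operation: H = {e, r, r^2, r^3, r^4, r^5, r^6, r^7, r^8, r^9, r^10, r^11, r^12, r^13, r^14, r^15, r^16, r^17, r^18}, so |H| = 19.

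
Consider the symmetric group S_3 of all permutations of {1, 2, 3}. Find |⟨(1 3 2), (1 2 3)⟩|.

|⟨(1 3 2)⟩| = 3 and |⟨(1 2 3)⟩| = 3, so |H| is a multiple of lcm(3, 3) = 3 and divides |G| = 6.
Closing under the operation: H = {e, (1 2 3), (1 3 2)}, so |H| = 3.

3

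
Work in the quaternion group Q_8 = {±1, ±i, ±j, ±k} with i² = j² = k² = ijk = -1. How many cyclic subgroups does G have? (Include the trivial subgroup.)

Each element a generates a cyclic subgroup ⟨a⟩; distinct elements may generate the same one (a cyclic group of order d has φ(d) generators).
Cyclic subgroups by order — order 1: 1; order 2: 1; order 4: 3.
Total: 5.

5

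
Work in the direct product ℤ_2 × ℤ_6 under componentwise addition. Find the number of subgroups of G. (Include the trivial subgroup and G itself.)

|G| = 12, so by Lagrange every subgroup order divides 12. Divisors: 1, 2, 3, 4, 6, 12.
Subgroups by order — order 1: 1; order 2: 3; order 3: 1; order 4: 1; order 6: 3; order 12: 1.
Total: 1 + 3 + 1 + 1 + 3 + 1 = 10.

10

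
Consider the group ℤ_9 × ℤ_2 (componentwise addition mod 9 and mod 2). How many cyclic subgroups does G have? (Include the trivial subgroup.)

Group the elements of G by the cyclic subgroup they generate; each cyclic subgroup of order d accounts for φ(d) elements.
Cyclic subgroups by order — order 1: 1; order 2: 1; order 3: 1; order 6: 1; order 9: 1; order 18: 1.
Total: 6.

6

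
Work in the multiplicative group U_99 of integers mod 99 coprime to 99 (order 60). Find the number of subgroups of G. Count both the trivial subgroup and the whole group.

20

|G| = 60, so by Lagrange every subgroup order divides 60. Divisors: 1, 2, 3, 4, 5, 6, 10, 12, 15, 20, 30, 60.
Subgroups by order — order 1: 1; order 2: 3; order 3: 1; order 4: 1; order 5: 1; order 6: 3; order 10: 3; order 12: 1; order 15: 1; order 20: 1; order 30: 3; order 60: 1.
Total: 1 + 3 + 1 + 1 + 1 + 3 + 3 + 1 + 1 + 1 + 3 + 1 = 20.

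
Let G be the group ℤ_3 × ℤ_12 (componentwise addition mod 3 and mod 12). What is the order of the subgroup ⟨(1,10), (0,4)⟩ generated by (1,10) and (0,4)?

18

|⟨(1,10)⟩| = 6 and |⟨(0,4)⟩| = 3, so |H| is a multiple of lcm(6, 3) = 6 and divides |G| = 36.
Closing under the operation: H = {(0,0), (0,2), (0,4), (0,6), (0,8), (0,10), (1,0), (1,2), (1,4), (1,6), (1,8), (1,10), (2,0), (2,2), (2,4), (2,6), (2,8), (2,10)}, so |H| = 18.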